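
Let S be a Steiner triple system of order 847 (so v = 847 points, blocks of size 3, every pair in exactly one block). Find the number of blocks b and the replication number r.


An STS(v) is a 2-(v, 3, 1) BIBD: block size k = 3, λ = 1.
Replication: r(k − 1) = λ(v − 1) ⇒ r·2 = 847 − 1 = 846 ⇒ r = 423.
Block count: bk = vr ⇒ b·3 = 847·423 = 358281 ⇒ b = 119427.

r = 423, b = 119427.


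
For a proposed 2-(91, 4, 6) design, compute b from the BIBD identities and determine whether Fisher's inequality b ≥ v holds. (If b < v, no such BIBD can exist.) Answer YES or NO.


b = λv(v − 1)/(k(k − 1)) = 6·91·90/(4·3) = 49140/12 = 4095.
Compare with v = 91: b ≥ v, so Fisher's inequality holds.

YES


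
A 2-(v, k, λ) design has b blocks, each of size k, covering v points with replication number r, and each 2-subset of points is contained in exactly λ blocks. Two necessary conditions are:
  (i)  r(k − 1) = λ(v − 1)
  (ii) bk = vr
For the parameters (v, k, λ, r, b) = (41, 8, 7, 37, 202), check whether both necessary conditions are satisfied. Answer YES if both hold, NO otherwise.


Condition (i): r(k − 1) = 37·7 = 259; λ(v − 1) = 7·40 = 280. Match? NO.
Condition (ii): bk = 202·8 = 1616; vr = 41·37 = 1517. Match? NO.
Both conditions hold? NO.

NO


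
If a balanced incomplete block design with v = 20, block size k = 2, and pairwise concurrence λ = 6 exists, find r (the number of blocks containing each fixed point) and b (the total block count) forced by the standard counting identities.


Any 2-(v, k, λ) BIBD satisfies two necessary conditions:
  (i)  Each point sits in r blocks, and counting incidences through any fixed point gives r(k − 1) = λ(v − 1), so r = λ(v − 1)/(k − 1).
  (ii) Total incidences bk = vr, so b = vr/k.
Step 1: r = λ(v − 1)/(k − 1) = 6·(20 − 1)/(2 − 1) = 6·19/1 = 114/1 = 114.
Step 2: b = vr/k = 20·114/2 = 2280/2 = 1140.
Check integrality: r = 114 ∈ Z ✓, b = 1140 ∈ Z ✓.
(These identities are necessary conditions: they determine r and b for any design with these parameters, but do not by themselves prove that one exists.)

r = 114, b = 1140.


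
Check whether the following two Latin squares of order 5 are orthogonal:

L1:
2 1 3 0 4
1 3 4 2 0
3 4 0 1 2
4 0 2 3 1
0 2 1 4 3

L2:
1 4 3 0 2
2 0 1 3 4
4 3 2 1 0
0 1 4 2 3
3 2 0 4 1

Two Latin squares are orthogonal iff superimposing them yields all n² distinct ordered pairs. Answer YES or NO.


Form the n² = 25 superimposed pairs (L1[i][j], L2[i][j]), row by row (rows and columns indexed from 0):
row 0: (2,1) (1,4) (3,3) (0,0) (4,2)
row 1: (1,2) (3,0) (4,1) (2,3) (0,4)
row 2: (3,4) (4,3) (0,2) (1,1) (2,0)
row 3: (4,0) (0,1) (2,4) (3,2) (1,3)
row 4: (0,3) (2,2) (1,0) (4,4) (3,1)
Orthogonality requires all 25 pairs distinct.
Check by first coordinate: for each symbol s of L1, list the L2 entries in the n cells where L1 = s; they must all differ.
  L1 = 0: L2 entries (in reading order) 0, 4, 2, 1, 3 — all 5 distinct ✓
  L1 = 1: L2 entries (in reading order) 4, 2, 1, 3, 0 — all 5 distinct ✓
  L1 = 2: L2 entries (in reading order) 1, 3, 0, 4, 2 — all 5 distinct ✓
  L1 = 3: L2 entries (in reading order) 3, 0, 4, 2, 1 — all 5 distinct ✓
  L1 = 4: L2 entries (in reading order) 2, 1, 3, 0, 4 — all 5 distinct ✓
Every symbol of L1 meets every symbol of L2 exactly once, so all 25 pairs are distinct (25 of 25).
Conclusion: YES.

YES


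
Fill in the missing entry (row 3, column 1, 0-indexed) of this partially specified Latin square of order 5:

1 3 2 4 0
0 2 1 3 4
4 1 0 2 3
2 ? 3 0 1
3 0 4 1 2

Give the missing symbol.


Row 3 contains symbols [0, 1, 2, 3] — missing [4].
Column 1 contains symbols [0, 1, 2, 3] — missing [4].
The missing symbol must appear in both missing sets; intersection = [4].
Therefore the hidden value is 4.

Missing value = 4.


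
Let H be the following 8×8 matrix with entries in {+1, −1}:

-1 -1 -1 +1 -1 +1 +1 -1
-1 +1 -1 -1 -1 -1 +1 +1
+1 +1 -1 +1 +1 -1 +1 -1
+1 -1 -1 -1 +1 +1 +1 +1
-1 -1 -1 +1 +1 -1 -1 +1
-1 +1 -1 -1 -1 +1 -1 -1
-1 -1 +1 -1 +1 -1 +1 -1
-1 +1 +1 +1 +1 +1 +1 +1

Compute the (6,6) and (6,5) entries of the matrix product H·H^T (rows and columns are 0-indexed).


Row 5 of H: [-1, 1, -1, -1, -1, 1, -1, -1].
Row 6 of H: [-1, -1, 1, -1, 1, -1, 1, -1].
(H·H^T)[6][6] = Σ_j H[6][j]·H[6][j] = (-1)² + (-1)² + (1)² + (-1)² + (1)² + (-1)² + (1)² + (-1)² = 1 + 1 + 1 + 1 + 1 + 1 + 1 + 1 = 8.
(H·H^T)[6][5] = Σ_j H[6][j]·H[5][j] = (-1)·(-1) + (-1)·(1) + (1)·(-1) + (-1)·(-1) + (1)·(-1) + (-1)·(1) + (1)·(-1) + (-1)·(-1) = 1 + -1 + -1 + 1 + -1 + -1 + -1 + 1 = -2.
Rows 6 and 5 are not orthogonal (dot product = -2 ≠ 0), so H is not a Hadamard matrix.

(6,6) entry = 8; (6,5) entry = -2.


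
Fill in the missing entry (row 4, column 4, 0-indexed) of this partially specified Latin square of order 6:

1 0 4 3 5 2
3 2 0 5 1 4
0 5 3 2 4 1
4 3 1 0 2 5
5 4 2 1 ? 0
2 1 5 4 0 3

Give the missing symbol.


Row 4 contains symbols [0, 1, 2, 4, 5] — missing [3].
Column 4 contains symbols [0, 1, 2, 4, 5] — missing [3].
The missing symbol must appear in both missing sets; intersection = [3].
Therefore the hidden value is 3.

Missing value = 3.


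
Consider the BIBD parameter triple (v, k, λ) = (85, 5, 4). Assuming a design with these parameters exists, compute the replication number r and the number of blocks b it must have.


Any 2-(v, k, λ) BIBD satisfies two necessary conditions:
  (i)  Each point sits in r blocks, and counting incidences through any fixed point gives r(k − 1) = λ(v − 1), so r = λ(v − 1)/(k − 1).
  (ii) Total incidences bk = vr, so b = vr/k.
Step 1: r = λ(v − 1)/(k − 1) = 4·(85 − 1)/(5 − 1) = 4·84/4 = 336/4 = 84.
Step 2: b = vr/k = 85·84/5 = 7140/5 = 1428.
Check integrality: r = 84 ∈ Z ✓, b = 1428 ∈ Z ✓.
(These identities are necessary conditions: they determine r and b for any design with these parameters, but do not by themselves prove that one exists.)

r = 84, b = 1428.


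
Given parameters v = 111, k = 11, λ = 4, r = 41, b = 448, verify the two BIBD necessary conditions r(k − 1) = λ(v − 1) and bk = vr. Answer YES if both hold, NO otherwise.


Condition (i): r(k − 1) = 41·10 = 410; λ(v − 1) = 4·110 = 440. Match? NO.
Condition (ii): bk = 448·11 = 4928; vr = 111·41 = 4551. Match? NO.
Both conditions hold? NO.

NO


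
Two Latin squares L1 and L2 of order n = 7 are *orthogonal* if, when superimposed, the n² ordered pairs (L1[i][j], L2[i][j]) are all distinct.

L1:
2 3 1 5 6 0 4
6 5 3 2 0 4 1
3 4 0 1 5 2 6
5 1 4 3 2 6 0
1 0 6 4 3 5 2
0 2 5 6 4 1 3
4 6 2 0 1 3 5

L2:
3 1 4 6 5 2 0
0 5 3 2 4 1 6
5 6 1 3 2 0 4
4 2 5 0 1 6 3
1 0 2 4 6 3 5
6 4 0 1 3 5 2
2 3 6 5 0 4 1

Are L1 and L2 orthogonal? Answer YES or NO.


Form the n² = 49 superimposed pairs (L1[i][j], L2[i][j]), row by row (rows and columns indexed from 0):
row 0: (2,3) (3,1) (1,4) (5,6) (6,5) (0,2) (4,0)
row 1: (6,0) (5,5) (3,3) (2,2) (0,4) (4,1) (1,6)
row 2: (3,5) (4,6) (0,1) (1,3) (5,2) (2,0) (6,4)
row 3: (5,4) (1,2) (4,5) (3,0) (2,1) (6,6) (0,3)
row 4: (1,1) (0,0) (6,2) (4,4) (3,6) (5,3) (2,5)
row 5: (0,6) (2,4) (5,0) (6,1) (4,3) (1,5) (3,2)
row 6: (4,2) (6,3) (2,6) (0,5) (1,0) (3,4) (5,1)
Orthogonality requires all 49 pairs distinct.
Check by first coordinate: for each symbol s of L1, list the L2 entries in the n cells where L1 = s; they must all differ.
  L1 = 0: L2 entries (in reading order) 2, 4, 1, 3, 0, 6, 5 — all 7 distinct ✓
  L1 = 1: L2 entries (in reading order) 4, 6, 3, 2, 1, 5, 0 — all 7 distinct ✓
  L1 = 2: L2 entries (in reading order) 3, 2, 0, 1, 5, 4, 6 — all 7 distinct ✓
  L1 = 3: L2 entries (in reading order) 1, 3, 5, 0, 6, 2, 4 — all 7 distinct ✓
  L1 = 4: L2 entries (in reading order) 0, 1, 6, 5, 4, 3, 2 — all 7 distinct ✓
  L1 = 5: L2 entries (in reading order) 6, 5, 2, 4, 3, 0, 1 — all 7 distinct ✓
  L1 = 6: L2 entries (in reading order) 5, 0, 4, 6, 2, 1, 3 — all 7 distinct ✓
Every symbol of L1 meets every symbol of L2 exactly once, so all 49 pairs are distinct (49 of 49).
Conclusion: YES.

YES


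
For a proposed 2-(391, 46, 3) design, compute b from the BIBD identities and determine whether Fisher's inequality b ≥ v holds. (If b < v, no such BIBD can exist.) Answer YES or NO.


b = λv(v − 1)/(k(k − 1)) = 3·391·390/(46·45) = 457470/2070 = 221.
Compare with v = 391: b < v, so Fisher's inequality fails.

NO


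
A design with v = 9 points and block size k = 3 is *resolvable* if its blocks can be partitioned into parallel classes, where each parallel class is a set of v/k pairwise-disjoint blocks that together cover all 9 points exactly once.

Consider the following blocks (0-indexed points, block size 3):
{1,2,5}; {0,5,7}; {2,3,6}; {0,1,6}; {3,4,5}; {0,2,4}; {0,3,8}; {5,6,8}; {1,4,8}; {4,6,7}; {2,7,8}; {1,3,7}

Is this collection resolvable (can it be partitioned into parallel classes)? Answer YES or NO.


v = 9, block size k = 3, number of blocks = 12.
For resolvability, blocks must partition into parallel classes of size v/k = 3.
Total blocks must therefore be a multiple of 3: 12 = 3·4 + 0 ⇒ divisible ✓.
Greedy packing gives 4 candidate class(es). Each should be a full parallel class (size 3, covers all 9 points).
  Class 1 (3 blocks): {1,2,5}; {0,3,8}; {4,6,7}. Points covered: [0, 1, 2, 3, 4, 5, 6, 7, 8].
  Class 2 (3 blocks): {0,5,7}; {2,3,6}; {1,4,8}. Points covered: [0, 1, 2, 3, 4, 5, 6, 7, 8].
  Class 3 (3 blocks): {0,1,6}; {3,4,5}; {2,7,8}. Points covered: [0, 1, 2, 3, 4, 5, 6, 7, 8].
  Class 4 (3 blocks): {0,2,4}; {5,6,8}; {1,3,7}. Points covered: [0, 1, 2, 3, 4, 5, 6, 7, 8].
All classes full (size 3)? YES. All classes cover every point? YES.
Resolvable? YES.

YES


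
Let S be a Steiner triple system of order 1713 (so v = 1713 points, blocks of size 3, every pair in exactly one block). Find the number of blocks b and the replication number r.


An STS(v) is a 2-(v, 3, 1) BIBD: block size k = 3, λ = 1.
Replication: r(k − 1) = λ(v − 1) ⇒ r·2 = 1713 − 1 = 1712 ⇒ r = 856.
Block count: b = v(v − 1)/6 = 1713·1712/6 = 2932656/6 = 488776.

r = 856, b = 488776.


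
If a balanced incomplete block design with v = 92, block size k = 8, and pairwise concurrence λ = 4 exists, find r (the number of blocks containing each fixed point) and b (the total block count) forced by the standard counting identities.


Any 2-(v, k, λ) BIBD satisfies two necessary conditions:
  (i)  Each point sits in r blocks, and counting incidences through any fixed point gives r(k − 1) = λ(v − 1), so r = λ(v − 1)/(k − 1).
  (ii) Total incidences bk = vr, so b = vr/k.
Step 1: r = λ(v − 1)/(k − 1) = 4·(92 − 1)/(8 − 1) = 4·91/7 = 364/7 = 52.
Step 2: b = vr/k = 92·52/8 = 4784/8 = 598.
Check integrality: r = 52 ∈ Z ✓, b = 598 ∈ Z ✓.
(These identities are necessary conditions: they determine r and b for any design with these parameters, but do not by themselves prove that one exists.)

r = 52, b = 598.


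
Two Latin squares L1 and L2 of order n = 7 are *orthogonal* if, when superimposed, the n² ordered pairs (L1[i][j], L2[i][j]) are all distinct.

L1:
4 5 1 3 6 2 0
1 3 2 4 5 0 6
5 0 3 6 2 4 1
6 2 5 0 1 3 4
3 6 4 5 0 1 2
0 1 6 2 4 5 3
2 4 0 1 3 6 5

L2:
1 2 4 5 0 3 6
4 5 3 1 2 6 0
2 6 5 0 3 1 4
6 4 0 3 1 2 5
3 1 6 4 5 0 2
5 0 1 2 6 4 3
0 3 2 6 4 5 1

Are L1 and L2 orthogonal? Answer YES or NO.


Form the n² = 49 superimposed pairs (L1[i][j], L2[i][j]), row by row (rows and columns indexed from 0):
row 0: (4,1) (5,2) (1,4) (3,5) (6,0) (2,3) (0,6)
row 1: (1,4) (3,5) (2,3) (4,1) (5,2) (0,6) (6,0)
row 2: (5,2) (0,6) (3,5) (6,0) (2,3) (4,1) (1,4)
row 3: (6,6) (2,4) (5,0) (0,3) (1,1) (3,2) (4,5)
row 4: (3,3) (6,1) (4,6) (5,4) (0,5) (1,0) (2,2)
row 5: (0,5) (1,0) (6,1) (2,2) (4,6) (5,4) (3,3)
row 6: (2,0) (4,3) (0,2) (1,6) (3,4) (6,5) (5,1)
Orthogonality requires all 49 pairs distinct.
But the pair (1,4) repeats: cell (0,2) has L1 = 1, L2 = 4, and cell (1,0) has L1 = 1, L2 = 4.
A repeated pair means some other pair never occurs (only 28 distinct pairs out of 49), so the squares are not orthogonal.
Conclusion: NO.

NO


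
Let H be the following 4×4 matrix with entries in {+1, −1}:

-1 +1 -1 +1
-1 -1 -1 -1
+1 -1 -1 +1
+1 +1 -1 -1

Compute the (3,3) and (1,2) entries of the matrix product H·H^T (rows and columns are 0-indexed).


Row 1 of H: [-1, -1, -1, -1].
Row 2 of H: [1, -1, -1, 1].
Row 3 of H: [1, 1, -1, -1].
(H·H^T)[3][3] = Σ_j H[3][j]·H[3][j] = (1)² + (1)² + (-1)² + (-1)² = 1 + 1 + 1 + 1 = 4.
(H·H^T)[1][2] = Σ_j H[1][j]·H[2][j] = (-1)·(1) + (-1)·(-1) + (-1)·(-1) + (-1)·(1) = -1 + 1 + 1 + -1 = 0.
So rows 1 and 2 are orthogonal; the diagonal entry equals n = 4.

(3,3) entry = 4; (1,2) entry = 0.


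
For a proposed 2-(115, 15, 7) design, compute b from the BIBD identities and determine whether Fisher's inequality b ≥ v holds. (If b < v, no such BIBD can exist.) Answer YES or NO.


r = λ(v − 1)/(k − 1) = 7·114/14 = 57.
b = vr/k = 115·57/15 = 437.
Fisher's inequality: b ≥ v ⇔ 437 ≥ 115? YES.

YES


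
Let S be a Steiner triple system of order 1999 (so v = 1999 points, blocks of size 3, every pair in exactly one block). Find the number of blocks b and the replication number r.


An STS(v) is a 2-(v, 3, 1) BIBD: block size k = 3, λ = 1.
Replication: r(k − 1) = λ(v − 1) ⇒ r·2 = 1999 − 1 = 1998 ⇒ r = 999.
Block count: bk = vr ⇒ b·3 = 1999·999 = 1997001 ⇒ b = 665667.
(Check via b = v(v − 1)/6 = 1999·1998/6 = 3994002/6 = 665667.)

r = 999, b = 665667.


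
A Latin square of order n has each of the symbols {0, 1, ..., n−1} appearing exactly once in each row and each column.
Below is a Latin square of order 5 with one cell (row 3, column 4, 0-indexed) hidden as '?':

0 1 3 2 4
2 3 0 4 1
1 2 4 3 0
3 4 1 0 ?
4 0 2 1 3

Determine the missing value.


Row 3 contains symbols [0, 1, 3, 4] — missing [2].
Column 4 contains symbols [0, 1, 3, 4] — missing [2].
The missing symbol must appear in both missing sets; intersection = [2].
Therefore the hidden value is 2.

Missing value = 2.


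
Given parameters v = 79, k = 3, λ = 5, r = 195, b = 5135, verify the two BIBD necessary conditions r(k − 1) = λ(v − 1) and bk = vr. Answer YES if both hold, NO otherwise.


Condition (i): r(k − 1) = 195·2 = 390; λ(v − 1) = 5·78 = 390. Match? YES.
Condition (ii): bk = 5135·3 = 15405; vr = 79·195 = 15405. Match? YES.
Both conditions hold? YES.

YES


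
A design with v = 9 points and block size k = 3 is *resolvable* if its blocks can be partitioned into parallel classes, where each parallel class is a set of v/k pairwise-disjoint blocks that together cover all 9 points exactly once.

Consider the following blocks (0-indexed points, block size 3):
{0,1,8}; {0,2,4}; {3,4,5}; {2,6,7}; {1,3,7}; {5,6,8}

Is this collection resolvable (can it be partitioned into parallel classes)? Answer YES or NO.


v = 9, block size k = 3, number of blocks = 6.
For resolvability, blocks must partition into parallel classes of size v/k = 3.
Total blocks must therefore be a multiple of 3: 6 = 3·2 + 0 ⇒ divisible ✓.
Greedy packing gives 2 candidate class(es). Each should be a full parallel class (size 3, covers all 9 points).
  Class 1 (3 blocks): {0,1,8}; {3,4,5}; {2,6,7}. Points covered: [0, 1, 2, 3, 4, 5, 6, 7, 8].
  Class 2 (3 blocks): {0,2,4}; {1,3,7}; {5,6,8}. Points covered: [0, 1, 2, 3, 4, 5, 6, 7, 8].
All classes full (size 3)? YES. All classes cover every point? YES.
Resolvable? YES.

YES


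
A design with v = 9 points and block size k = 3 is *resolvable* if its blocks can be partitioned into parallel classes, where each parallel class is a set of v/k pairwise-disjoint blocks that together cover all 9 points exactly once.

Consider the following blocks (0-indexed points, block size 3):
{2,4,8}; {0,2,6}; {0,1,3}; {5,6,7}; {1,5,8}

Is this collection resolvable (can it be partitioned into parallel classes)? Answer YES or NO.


v = 9, block size k = 3, number of blocks = 5.
For resolvability, blocks must partition into parallel classes of size v/k = 3.
Total blocks must therefore be a multiple of 3: 5 = 3·1 + 2 ⇒ not divisible ✗.
Resolvable? NO.

NO


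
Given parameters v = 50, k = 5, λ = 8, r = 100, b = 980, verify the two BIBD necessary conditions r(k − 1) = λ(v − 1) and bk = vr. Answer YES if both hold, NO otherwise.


Condition (i): r(k − 1) = 100·4 = 400; λ(v − 1) = 8·49 = 392. Match? NO.
Condition (ii): bk = 980·5 = 4900; vr = 50·100 = 5000. Match? NO.
Both conditions hold? NO.

NO


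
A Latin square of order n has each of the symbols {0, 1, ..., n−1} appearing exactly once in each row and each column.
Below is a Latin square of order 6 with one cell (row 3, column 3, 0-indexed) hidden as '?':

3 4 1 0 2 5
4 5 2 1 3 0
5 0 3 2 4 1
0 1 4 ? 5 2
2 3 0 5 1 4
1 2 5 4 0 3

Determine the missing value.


Row 3 contains symbols [0, 1, 2, 4, 5] — missing [3].
Column 3 contains symbols [0, 1, 2, 4, 5] — missing [3].
The missing symbol must appear in both missing sets; intersection = [3].
Therefore the hidden value is 3.

Missing value = 3.


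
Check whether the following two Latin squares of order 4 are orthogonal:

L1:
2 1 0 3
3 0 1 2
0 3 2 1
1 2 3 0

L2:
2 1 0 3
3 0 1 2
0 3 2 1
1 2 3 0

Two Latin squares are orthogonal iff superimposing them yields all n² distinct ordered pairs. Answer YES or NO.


Form the n² = 16 superimposed pairs (L1[i][j], L2[i][j]), row by row (rows and columns indexed from 0):
row 0: (2,2) (1,1) (0,0) (3,3)
row 1: (3,3) (0,0) (1,1) (2,2)
row 2: (0,0) (3,3) (2,2) (1,1)
row 3: (1,1) (2,2) (3,3) (0,0)
Orthogonality requires all 16 pairs distinct.
But the pair (3,3) repeats: cell (0,3) has L1 = 3, L2 = 3, and cell (1,0) has L1 = 3, L2 = 3.
A repeated pair means some other pair never occurs (only 4 distinct pairs out of 16), so the squares are not orthogonal.
Conclusion: NO.

NO


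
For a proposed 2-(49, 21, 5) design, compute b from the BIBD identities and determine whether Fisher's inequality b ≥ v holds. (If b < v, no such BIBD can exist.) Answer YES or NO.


b = λv(v − 1)/(k(k − 1)) = 5·49·48/(21·20) = 11760/420 = 28.
Compare with v = 49: b < v, so Fisher's inequality fails.

NO


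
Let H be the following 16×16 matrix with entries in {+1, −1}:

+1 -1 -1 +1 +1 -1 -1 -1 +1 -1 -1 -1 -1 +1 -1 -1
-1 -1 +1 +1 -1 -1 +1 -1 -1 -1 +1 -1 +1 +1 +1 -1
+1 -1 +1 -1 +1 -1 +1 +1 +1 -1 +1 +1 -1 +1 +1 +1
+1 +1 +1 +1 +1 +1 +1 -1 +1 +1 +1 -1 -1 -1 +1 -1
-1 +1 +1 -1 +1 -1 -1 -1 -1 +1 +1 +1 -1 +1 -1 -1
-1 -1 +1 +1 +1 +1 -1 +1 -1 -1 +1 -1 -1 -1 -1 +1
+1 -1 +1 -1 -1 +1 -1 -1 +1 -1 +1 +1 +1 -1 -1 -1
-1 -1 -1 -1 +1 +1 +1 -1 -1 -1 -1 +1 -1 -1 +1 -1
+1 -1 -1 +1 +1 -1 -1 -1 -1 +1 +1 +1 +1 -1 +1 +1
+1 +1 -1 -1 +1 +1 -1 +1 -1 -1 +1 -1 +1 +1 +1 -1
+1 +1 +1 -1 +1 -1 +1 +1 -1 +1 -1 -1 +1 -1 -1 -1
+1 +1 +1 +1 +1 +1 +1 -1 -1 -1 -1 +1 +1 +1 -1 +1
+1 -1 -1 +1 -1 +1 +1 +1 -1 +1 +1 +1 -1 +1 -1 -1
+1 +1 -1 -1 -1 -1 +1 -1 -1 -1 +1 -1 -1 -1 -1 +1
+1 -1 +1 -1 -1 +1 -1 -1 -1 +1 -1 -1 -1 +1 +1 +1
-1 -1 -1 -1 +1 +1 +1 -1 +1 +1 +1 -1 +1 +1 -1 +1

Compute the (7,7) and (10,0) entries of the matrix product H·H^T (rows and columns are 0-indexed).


Row 0 of H: [1, -1, -1, 1, 1, -1, -1, -1, 1, -1, -1, -1, -1, 1, -1, -1].
Row 7 of H: [-1, -1, -1, -1, 1, 1, 1, -1, -1, -1, -1, 1, -1, -1, 1, -1].
Row 10 of H: [1, 1, 1, -1, 1, -1, 1, 1, -1, 1, -1, -1, 1, -1, -1, -1].
(H·H^T)[7][7] = Σ_j H[7][j]·H[7][j] = (-1)² + (-1)² + (-1)² + (-1)² + (1)² + (1)² + (1)² + (-1)² + (-1)² + (-1)² + (-1)² + (1)² + (-1)² + (-1)² + (1)² + (-1)² = 1 + 1 + 1 + 1 + 1 + 1 + 1 + 1 + 1 + 1 + 1 + 1 + 1 + 1 + 1 + 1 = 16.
(H·H^T)[10][0] = Σ_j H[10][j]·H[0][j] = (1)·(1) + (1)·(-1) + (1)·(-1) + (-1)·(1) + (1)·(1) + (-1)·(-1) + (1)·(-1) + (1)·(-1) + (-1)·(1) + (1)·(-1) + (-1)·(-1) + (-1)·(-1) + (1)·(-1) + (-1)·(1) + (-1)·(-1) + (-1)·(-1) = 1 + -1 + -1 + -1 + 1 + 1 + -1 + -1 + -1 + -1 + 1 + 1 + -1 + -1 + 1 + 1 = -2.
Rows 10 and 0 are not orthogonal (dot product = -2 ≠ 0), so H is not a Hadamard matrix.

(7,7) entry = 16; (10,0) entry = -2.


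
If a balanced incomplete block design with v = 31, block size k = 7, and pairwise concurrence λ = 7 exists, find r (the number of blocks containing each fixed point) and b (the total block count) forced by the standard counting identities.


Any 2-(v, k, λ) BIBD satisfies two necessary conditions:
  (i)  Each point sits in r blocks, and counting incidences through any fixed point gives r(k − 1) = λ(v − 1), so r = λ(v − 1)/(k − 1).
  (ii) Total incidences bk = vr, so b = vr/k.
Step 1: r = λ(v − 1)/(k − 1) = 7·(31 − 1)/(7 − 1) = 7·30/6 = 210/6 = 35.
Step 2: b = vr/k = 31·35/7 = 1085/7 = 155.
Check integrality: r = 35 ∈ Z ✓, b = 155 ∈ Z ✓.
(These identities are necessary conditions: they determine r and b for any design with these parameters, but do not by themselves prove that one exists.)

r = 35, b = 155.


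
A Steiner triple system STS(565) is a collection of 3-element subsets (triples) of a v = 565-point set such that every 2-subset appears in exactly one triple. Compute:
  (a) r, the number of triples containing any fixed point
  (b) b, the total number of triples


An STS(v) is a 2-(v, 3, 1) BIBD: block size k = 3, λ = 1.
Replication: r(k − 1) = λ(v − 1) ⇒ r·2 = 565 − 1 = 564 ⇒ r = 282.
Block count: b = v(v − 1)/6 = 565·564/6 = 318660/6 = 53110.
(Check via bk = vr: 53110·3 = 159330 = 565·282 = 159330 ✓.)

r = 282, b = 53110.


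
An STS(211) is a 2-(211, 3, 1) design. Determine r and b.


An STS(v) is a 2-(v, 3, 1) BIBD: block size k = 3, λ = 1.
Replication: r(k − 1) = λ(v − 1) ⇒ r·2 = 211 − 1 = 210 ⇒ r = 105.
Block count: b = v(v − 1)/6 = 211·210/6 = 44310/6 = 7385.
(Check via bk = vr: 7385·3 = 22155 = 211·105 = 22155 ✓.)

r = 105, b = 7385.


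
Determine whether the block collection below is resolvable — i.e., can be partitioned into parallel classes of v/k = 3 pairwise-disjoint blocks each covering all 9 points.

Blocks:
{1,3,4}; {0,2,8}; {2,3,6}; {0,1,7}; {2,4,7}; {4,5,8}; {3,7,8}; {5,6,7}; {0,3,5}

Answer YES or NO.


v = 9, block size k = 3, number of blocks = 9.
For resolvability, blocks must partition into parallel classes of size v/k = 3.
Total blocks must therefore be a multiple of 3: 9 = 3·3 + 0 ⇒ divisible ✓.
Consider block {2,4,7}. The only other block(s) in the collection disjoint from it are {0,3,5} — just 1 block(s). Any parallel class containing {2,4,7} would need 2 other blocks each disjoint from it, so no parallel class of size 3 can contain {2,4,7}.
Since every block must belong to some parallel class in a resolution, the collection cannot be partitioned into parallel classes.
Resolvable? NO.

NO


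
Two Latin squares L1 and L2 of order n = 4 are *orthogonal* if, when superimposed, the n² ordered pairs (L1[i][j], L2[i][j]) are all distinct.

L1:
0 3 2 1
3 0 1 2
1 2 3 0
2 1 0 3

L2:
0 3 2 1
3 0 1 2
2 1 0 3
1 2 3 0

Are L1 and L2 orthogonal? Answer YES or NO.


Form the n² = 16 superimposed pairs (L1[i][j], L2[i][j]), row by row (rows and columns indexed from 0):
row 0: (0,0) (3,3) (2,2) (1,1)
row 1: (3,3) (0,0) (1,1) (2,2)
row 2: (1,2) (2,1) (3,0) (0,3)
row 3: (2,1) (1,2) (0,3) (3,0)
Orthogonality requires all 16 pairs distinct.
But the pair (3,3) repeats: cell (0,1) has L1 = 3, L2 = 3, and cell (1,0) has L1 = 3, L2 = 3.
A repeated pair means some other pair never occurs (only 8 distinct pairs out of 16), so the squares are not orthogonal.
Conclusion: NO.

NO


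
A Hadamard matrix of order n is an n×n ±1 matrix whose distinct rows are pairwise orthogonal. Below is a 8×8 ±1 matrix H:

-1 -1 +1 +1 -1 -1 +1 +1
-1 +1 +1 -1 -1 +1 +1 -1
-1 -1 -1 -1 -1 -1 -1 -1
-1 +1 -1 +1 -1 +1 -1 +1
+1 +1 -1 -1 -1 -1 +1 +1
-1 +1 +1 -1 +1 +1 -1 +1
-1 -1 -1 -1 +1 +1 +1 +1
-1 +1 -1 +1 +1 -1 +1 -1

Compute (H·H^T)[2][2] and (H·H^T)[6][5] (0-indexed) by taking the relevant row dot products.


Row 2 of H: [-1, -1, -1, -1, -1, -1, -1, -1].
Row 5 of H: [-1, 1, 1, -1, 1, 1, -1, 1].
Row 6 of H: [-1, -1, -1, -1, 1, 1, 1, 1].
(H·H^T)[2][2] = Σ_j H[2][j]·H[2][j] = (-1)² + (-1)² + (-1)² + (-1)² + (-1)² + (-1)² + (-1)² + (-1)² = 1 + 1 + 1 + 1 + 1 + 1 + 1 + 1 = 8.
(H·H^T)[6][5] = Σ_j H[6][j]·H[5][j] = (-1)·(-1) + (-1)·(1) + (-1)·(1) + (-1)·(-1) + (1)·(1) + (1)·(1) + (1)·(-1) + (1)·(1) = 1 + -1 + -1 + 1 + 1 + 1 + -1 + 1 = 2.
Rows 6 and 5 are not orthogonal (dot product = 2 ≠ 0), so H is not a Hadamard matrix.

(2,2) entry = 8; (6,5) entry = 2.


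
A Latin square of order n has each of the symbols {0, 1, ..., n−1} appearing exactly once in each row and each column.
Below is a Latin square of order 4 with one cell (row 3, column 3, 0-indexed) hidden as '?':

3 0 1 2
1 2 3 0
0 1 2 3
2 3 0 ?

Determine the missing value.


Row 3 contains symbols [0, 2, 3] — missing [1].
Column 3 contains symbols [0, 2, 3] — missing [1].
The missing symbol must appear in both missing sets; intersection = [1].
Therefore the hidden value is 1.

Missing value = 1.


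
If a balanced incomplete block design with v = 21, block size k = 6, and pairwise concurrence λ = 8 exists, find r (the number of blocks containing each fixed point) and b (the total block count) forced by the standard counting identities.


Any 2-(v, k, λ) BIBD satisfies two necessary conditions:
  (i)  Each point sits in r blocks, and counting incidences through any fixed point gives r(k − 1) = λ(v − 1), so r = λ(v − 1)/(k − 1).
  (ii) Total incidences bk = vr, so b = vr/k.
Step 1: r = λ(v − 1)/(k − 1) = 8·(21 − 1)/(6 − 1) = 8·20/5 = 160/5 = 32.
Step 2: b = vr/k = 21·32/6 = 672/6 = 112.
Check integrality: r = 32 ∈ Z ✓, b = 112 ∈ Z ✓.
(These identities are necessary conditions: they determine r and b for any design with these parameters, but do not by themselves prove that one exists.)

r = 32, b = 112.


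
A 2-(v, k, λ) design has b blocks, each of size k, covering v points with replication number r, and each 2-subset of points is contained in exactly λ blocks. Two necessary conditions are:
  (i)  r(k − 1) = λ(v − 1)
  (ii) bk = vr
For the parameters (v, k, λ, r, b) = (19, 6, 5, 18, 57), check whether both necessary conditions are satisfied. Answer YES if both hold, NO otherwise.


Condition (i): r(k − 1) = 18·5 = 90; λ(v − 1) = 5·18 = 90. Match? YES.
Condition (ii): bk = 57·6 = 342; vr = 19·18 = 342. Match? YES.
Both conditions hold? YES.

YES


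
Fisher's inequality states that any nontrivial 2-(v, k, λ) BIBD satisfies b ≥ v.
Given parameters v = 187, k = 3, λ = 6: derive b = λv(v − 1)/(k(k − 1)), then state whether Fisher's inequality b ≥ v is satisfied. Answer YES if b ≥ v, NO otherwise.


b = λv(v − 1)/(k(k − 1)) = 6·187·186/(3·2) = 208692/6 = 34782.
Compare with v = 187: b ≥ v, so Fisher's inequality holds.

YES


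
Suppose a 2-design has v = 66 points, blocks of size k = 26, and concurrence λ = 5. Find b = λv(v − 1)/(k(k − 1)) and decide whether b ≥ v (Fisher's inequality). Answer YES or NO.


b = λv(v − 1)/(k(k − 1)) = 5·66·65/(26·25) = 21450/650 = 33.
Compare with v = 66: b < v, so Fisher's inequality fails.

NO


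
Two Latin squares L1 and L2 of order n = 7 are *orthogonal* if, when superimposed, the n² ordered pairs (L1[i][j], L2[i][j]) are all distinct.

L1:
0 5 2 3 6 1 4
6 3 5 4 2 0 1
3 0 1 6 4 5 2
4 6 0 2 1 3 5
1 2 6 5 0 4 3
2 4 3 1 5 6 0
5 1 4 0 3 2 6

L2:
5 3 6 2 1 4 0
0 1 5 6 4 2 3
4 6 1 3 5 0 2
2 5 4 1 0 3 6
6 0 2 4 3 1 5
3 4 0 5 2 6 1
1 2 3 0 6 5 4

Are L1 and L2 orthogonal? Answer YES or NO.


Form the n² = 49 superimposed pairs (L1[i][j], L2[i][j]), row by row (rows and columns indexed from 0):
row 0: (0,5) (5,3) (2,6) (3,2) (6,1) (1,4) (4,0)
row 1: (6,0) (3,1) (5,5) (4,6) (2,4) (0,2) (1,3)
row 2: (3,4) (0,6) (1,1) (6,3) (4,5) (5,0) (2,2)
row 3: (4,2) (6,5) (0,4) (2,1) (1,0) (3,3) (5,6)
row 4: (1,6) (2,0) (6,2) (5,4) (0,3) (4,1) (3,5)
row 5: (2,3) (4,4) (3,0) (1,5) (5,2) (6,6) (0,1)
row 6: (5,1) (1,2) (4,3) (0,0) (3,6) (2,5) (6,4)
Orthogonality requires all 49 pairs distinct.
Check by first coordinate: for each symbol s of L1, list the L2 entries in the n cells where L1 = s; they must all differ.
  L1 = 0: L2 entries (in reading order) 5, 2, 6, 4, 3, 1, 0 — all 7 distinct ✓
  L1 = 1: L2 entries (in reading order) 4, 3, 1, 0, 6, 5, 2 — all 7 distinct ✓
  L1 = 2: L2 entries (in reading order) 6, 4, 2, 1, 0, 3, 5 — all 7 distinct ✓
  L1 = 3: L2 entries (in reading order) 2, 1, 4, 3, 5, 0, 6 — all 7 distinct ✓
  L1 = 4: L2 entries (in reading order) 0, 6, 5, 2, 1, 4, 3 — all 7 distinct ✓
  L1 = 5: L2 entries (in reading order) 3, 5, 0, 6, 4, 2, 1 — all 7 distinct ✓
  L1 = 6: L2 entries (in reading order) 1, 0, 3, 5, 2, 6, 4 — all 7 distinct ✓
Every symbol of L1 meets every symbol of L2 exactly once, so all 49 pairs are distinct (49 of 49).
Conclusion: YES.

YES


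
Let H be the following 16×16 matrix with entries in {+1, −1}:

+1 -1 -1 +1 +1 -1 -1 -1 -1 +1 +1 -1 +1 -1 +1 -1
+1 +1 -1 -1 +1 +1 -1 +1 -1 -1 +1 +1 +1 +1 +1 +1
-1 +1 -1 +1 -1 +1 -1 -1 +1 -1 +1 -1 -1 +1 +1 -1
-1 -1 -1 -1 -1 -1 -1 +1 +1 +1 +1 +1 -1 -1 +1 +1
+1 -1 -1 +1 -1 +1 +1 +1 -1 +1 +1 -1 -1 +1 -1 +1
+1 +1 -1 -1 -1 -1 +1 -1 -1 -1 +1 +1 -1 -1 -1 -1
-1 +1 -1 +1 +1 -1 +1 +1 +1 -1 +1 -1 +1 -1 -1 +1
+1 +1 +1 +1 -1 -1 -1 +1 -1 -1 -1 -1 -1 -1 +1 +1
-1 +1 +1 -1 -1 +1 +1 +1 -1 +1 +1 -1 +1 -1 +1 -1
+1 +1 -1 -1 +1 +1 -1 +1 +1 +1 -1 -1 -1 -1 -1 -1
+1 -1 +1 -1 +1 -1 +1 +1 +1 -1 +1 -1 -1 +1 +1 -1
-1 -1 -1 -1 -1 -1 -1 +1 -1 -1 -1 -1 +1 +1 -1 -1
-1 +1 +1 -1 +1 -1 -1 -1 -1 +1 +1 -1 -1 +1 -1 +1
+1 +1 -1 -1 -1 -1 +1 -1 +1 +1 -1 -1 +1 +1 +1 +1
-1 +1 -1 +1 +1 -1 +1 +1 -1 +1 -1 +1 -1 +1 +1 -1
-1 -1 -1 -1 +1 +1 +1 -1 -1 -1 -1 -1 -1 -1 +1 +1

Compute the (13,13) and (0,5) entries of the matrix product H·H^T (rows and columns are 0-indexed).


Row 0 of H: [1, -1, -1, 1, 1, -1, -1, -1, -1, 1, 1, -1, 1, -1, 1, -1].
Row 5 of H: [1, 1, -1, -1, -1, -1, 1, -1, -1, -1, 1, 1, -1, -1, -1, -1].
Row 13 of H: [1, 1, -1, -1, -1, -1, 1, -1, 1, 1, -1, -1, 1, 1, 1, 1].
(H·H^T)[13][13] = Σ_j H[13][j]·H[13][j] = (1)² + (1)² + (-1)² + (-1)² + (-1)² + (-1)² + (1)² + (-1)² + (1)² + (1)² + (-1)² + (-1)² + (1)² + (1)² + (1)² + (1)² = 1 + 1 + 1 + 1 + 1 + 1 + 1 + 1 + 1 + 1 + 1 + 1 + 1 + 1 + 1 + 1 = 16.
(H·H^T)[0][5] = Σ_j H[0][j]·H[5][j] = (1)·(1) + (-1)·(1) + (-1)·(-1) + (1)·(-1) + (1)·(-1) + (-1)·(-1) + (-1)·(1) + (-1)·(-1) + (-1)·(-1) + (1)·(-1) + (1)·(1) + (-1)·(1) + (1)·(-1) + (-1)·(-1) + (1)·(-1) + (-1)·(-1) = 1 + -1 + 1 + -1 + -1 + 1 + -1 + 1 + 1 + -1 + 1 + -1 + -1 + 1 + -1 + 1 = 0.
So rows 0 and 5 are orthogonal; the diagonal entry equals n = 16.

(13,13) entry = 16; (0,5) entry = 0.


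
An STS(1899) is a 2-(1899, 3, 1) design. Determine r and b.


An STS(v) is a 2-(v, 3, 1) BIBD: block size k = 3, λ = 1.
Replication: r(k − 1) = λ(v − 1) ⇒ r·2 = 1899 − 1 = 1898 ⇒ r = 949.
Block count: b = v(v − 1)/6 = 1899·1898/6 = 3604302/6 = 600717.
(Check via bk = vr: 600717·3 = 1802151 = 1899·949 = 1802151 ✓.)

r = 949, b = 600717.


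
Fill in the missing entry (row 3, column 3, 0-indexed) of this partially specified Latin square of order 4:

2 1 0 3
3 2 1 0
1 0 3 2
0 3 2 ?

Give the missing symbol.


Row 3 contains symbols [0, 2, 3] — missing [1].
Column 3 contains symbols [0, 2, 3] — missing [1].
The missing symbol must appear in both missing sets; intersection = [1].
Therefore the hidden value is 1.

Missing value = 1.


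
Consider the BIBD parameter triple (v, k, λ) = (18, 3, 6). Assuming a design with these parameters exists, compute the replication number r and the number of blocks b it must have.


Any 2-(v, k, λ) BIBD satisfies two necessary conditions:
  (i)  Each point sits in r blocks, and counting incidences through any fixed point gives r(k − 1) = λ(v − 1), so r = λ(v − 1)/(k − 1).
  (ii) Total incidences bk = vr, so b = vr/k.
Step 1: r = λ(v − 1)/(k − 1) = 6·(18 − 1)/(3 − 1) = 6·17/2 = 102/2 = 51.
Step 2: b = vr/k = 18·51/3 = 918/3 = 306.
Check integrality: r = 51 ∈ Z ✓, b = 306 ∈ Z ✓.
(These identities are necessary conditions: they determine r and b for any design with these parameters, but do not by themselves prove that one exists.)

r = 51, b = 306.


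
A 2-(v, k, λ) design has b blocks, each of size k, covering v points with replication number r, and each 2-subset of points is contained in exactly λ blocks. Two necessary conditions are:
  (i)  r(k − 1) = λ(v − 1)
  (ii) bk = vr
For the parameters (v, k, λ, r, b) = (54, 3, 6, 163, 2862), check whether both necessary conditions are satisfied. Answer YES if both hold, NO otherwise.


Condition (i): r(k − 1) = 163·2 = 326; λ(v − 1) = 6·53 = 318. Match? NO.
Condition (ii): bk = 2862·3 = 8586; vr = 54·163 = 8802. Match? NO.
Both conditions hold? NO.

NO


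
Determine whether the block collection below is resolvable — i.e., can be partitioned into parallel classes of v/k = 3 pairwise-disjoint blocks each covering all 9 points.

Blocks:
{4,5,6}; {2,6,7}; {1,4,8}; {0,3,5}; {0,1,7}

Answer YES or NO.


v = 9, block size k = 3, number of blocks = 5.
For resolvability, blocks must partition into parallel classes of size v/k = 3.
Total blocks must therefore be a multiple of 3: 5 = 3·1 + 2 ⇒ not divisible ✗.
Resolvable? NO.

NO


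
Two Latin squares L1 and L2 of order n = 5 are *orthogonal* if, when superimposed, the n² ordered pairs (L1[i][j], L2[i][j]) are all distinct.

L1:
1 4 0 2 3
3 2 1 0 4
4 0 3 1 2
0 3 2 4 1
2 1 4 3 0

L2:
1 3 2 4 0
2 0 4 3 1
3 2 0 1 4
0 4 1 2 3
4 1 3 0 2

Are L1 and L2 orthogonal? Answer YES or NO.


Form the n² = 25 superimposed pairs (L1[i][j], L2[i][j]), row by row (rows and columns indexed from 0):
row 0: (1,1) (4,3) (0,2) (2,4) (3,0)
row 1: (3,2) (2,0) (1,4) (0,3) (4,1)
row 2: (4,3) (0,2) (3,0) (1,1) (2,4)
row 3: (0,0) (3,4) (2,1) (4,2) (1,3)
row 4: (2,4) (1,1) (4,3) (3,0) (0,2)
Orthogonality requires all 25 pairs distinct.
But the pair (4,3) repeats: cell (0,1) has L1 = 4, L2 = 3, and cell (2,0) has L1 = 4, L2 = 3.
A repeated pair means some other pair never occurs (only 15 distinct pairs out of 25), so the squares are not orthogonal.
Conclusion: NO.

NO


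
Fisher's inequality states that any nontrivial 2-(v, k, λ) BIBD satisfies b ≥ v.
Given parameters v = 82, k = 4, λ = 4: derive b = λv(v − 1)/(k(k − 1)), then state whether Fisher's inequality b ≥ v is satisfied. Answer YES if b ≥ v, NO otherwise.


b = λv(v − 1)/(k(k − 1)) = 4·82·81/(4·3) = 26568/12 = 2214.
Compare with v = 82: b ≥ v, so Fisher's inequality holds.

YES


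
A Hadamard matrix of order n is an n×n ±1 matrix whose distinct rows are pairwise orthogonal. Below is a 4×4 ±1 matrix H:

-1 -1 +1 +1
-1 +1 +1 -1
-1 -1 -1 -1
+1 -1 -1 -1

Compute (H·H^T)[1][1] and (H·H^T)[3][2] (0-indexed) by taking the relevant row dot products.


Row 1 of H: [-1, 1, 1, -1].
Row 2 of H: [-1, -1, -1, -1].
Row 3 of H: [1, -1, -1, -1].
(H·H^T)[1][1] = Σ_j H[1][j]·H[1][j] = (-1)² + (1)² + (1)² + (-1)² = 1 + 1 + 1 + 1 = 4.
(H·H^T)[3][2] = Σ_j H[3][j]·H[2][j] = (1)·(-1) + (-1)·(-1) + (-1)·(-1) + (-1)·(-1) = -1 + 1 + 1 + 1 = 2.
Rows 3 and 2 are not orthogonal (dot product = 2 ≠ 0), so H is not a Hadamard matrix.

(1,1) entry = 4; (3,2) entry = 2.


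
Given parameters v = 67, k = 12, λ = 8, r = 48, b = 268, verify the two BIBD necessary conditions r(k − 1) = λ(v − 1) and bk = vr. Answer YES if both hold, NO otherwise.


Condition (i): r(k − 1) = 48·11 = 528; λ(v − 1) = 8·66 = 528. Match? YES.
Condition (ii): bk = 268·12 = 3216; vr = 67·48 = 3216. Match? YES.
Both conditions hold? YES.

YES


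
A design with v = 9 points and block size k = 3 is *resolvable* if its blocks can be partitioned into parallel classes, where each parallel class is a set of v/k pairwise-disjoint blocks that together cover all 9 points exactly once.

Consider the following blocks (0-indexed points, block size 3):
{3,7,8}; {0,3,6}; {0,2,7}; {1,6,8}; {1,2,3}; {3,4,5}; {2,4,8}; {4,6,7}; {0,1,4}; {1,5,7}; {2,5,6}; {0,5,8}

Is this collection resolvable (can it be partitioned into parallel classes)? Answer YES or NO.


v = 9, block size k = 3, number of blocks = 12.
For resolvability, blocks must partition into parallel classes of size v/k = 3.
Total blocks must therefore be a multiple of 3: 12 = 3·4 + 0 ⇒ divisible ✓.
Greedy packing gives 4 candidate class(es). Each should be a full parallel class (size 3, covers all 9 points).
  Class 1 (3 blocks): {3,7,8}; {0,1,4}; {2,5,6}. Points covered: [0, 1, 2, 3, 4, 5, 6, 7, 8].
  Class 2 (3 blocks): {0,3,6}; {2,4,8}; {1,5,7}. Points covered: [0, 1, 2, 3, 4, 5, 6, 7, 8].
  Class 3 (3 blocks): {0,2,7}; {1,6,8}; {3,4,5}. Points covered: [0, 1, 2, 3, 4, 5, 6, 7, 8].
  Class 4 (3 blocks): {1,2,3}; {4,6,7}; {0,5,8}. Points covered: [0, 1, 2, 3, 4, 5, 6, 7, 8].
All classes full (size 3)? YES. All classes cover every point? YES.
Resolvable? YES.

YES


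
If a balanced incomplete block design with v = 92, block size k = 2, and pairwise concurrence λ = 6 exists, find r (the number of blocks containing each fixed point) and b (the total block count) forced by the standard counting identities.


Any 2-(v, k, λ) BIBD satisfies two necessary conditions:
  (i)  Each point sits in r blocks, and counting incidences through any fixed point gives r(k − 1) = λ(v − 1), so r = λ(v − 1)/(k − 1).
  (ii) Total incidences bk = vr, so b = vr/k.
Step 1: r = λ(v − 1)/(k − 1) = 6·(92 − 1)/(2 − 1) = 6·91/1 = 546/1 = 546.
Step 2: b = vr/k = 92·546/2 = 50232/2 = 25116.
Check integrality: r = 546 ∈ Z ✓, b = 25116 ∈ Z ✓.
(These identities are necessary conditions: they determine r and b for any design with these parameters, but do not by themselves prove that one exists.)

r = 546, b = 25116.


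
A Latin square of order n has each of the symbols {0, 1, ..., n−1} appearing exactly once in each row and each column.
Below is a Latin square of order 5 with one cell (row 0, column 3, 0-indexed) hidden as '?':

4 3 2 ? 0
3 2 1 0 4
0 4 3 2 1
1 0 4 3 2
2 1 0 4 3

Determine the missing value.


Row 0 contains symbols [0, 2, 3, 4] — missing [1].
Column 3 contains symbols [0, 2, 3, 4] — missing [1].
The missing symbol must appear in both missing sets; intersection = [1].
Therefore the hidden value is 1.

Missing value = 1.


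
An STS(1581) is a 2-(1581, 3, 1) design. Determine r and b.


An STS(v) is a 2-(v, 3, 1) BIBD: block size k = 3, λ = 1.
Replication: r(k − 1) = λ(v − 1) ⇒ r·2 = 1581 − 1 = 1580 ⇒ r = 790.
Block count: b = v(v − 1)/6 = 1581·1580/6 = 2497980/6 = 416330.
(Check via bk = vr: 416330·3 = 1248990 = 1581·790 = 1248990 ✓.)

r = 790, b = 416330.


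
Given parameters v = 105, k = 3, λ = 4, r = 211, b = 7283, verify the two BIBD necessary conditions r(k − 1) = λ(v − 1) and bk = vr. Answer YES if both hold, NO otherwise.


Condition (i): r(k − 1) = 211·2 = 422; λ(v − 1) = 4·104 = 416. Match? NO.
Condition (ii): bk = 7283·3 = 21849; vr = 105·211 = 22155. Match? NO.
Both conditions hold? NO.

NO


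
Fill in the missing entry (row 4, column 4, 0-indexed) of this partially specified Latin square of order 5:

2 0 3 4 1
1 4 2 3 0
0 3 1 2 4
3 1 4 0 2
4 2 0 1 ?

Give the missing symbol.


Row 4 contains symbols [0, 1, 2, 4] — missing [3].
Column 4 contains symbols [0, 1, 2, 4] — missing [3].
The missing symbol must appear in both missing sets; intersection = [3].
Therefore the hidden value is 3.

Missing value = 3.


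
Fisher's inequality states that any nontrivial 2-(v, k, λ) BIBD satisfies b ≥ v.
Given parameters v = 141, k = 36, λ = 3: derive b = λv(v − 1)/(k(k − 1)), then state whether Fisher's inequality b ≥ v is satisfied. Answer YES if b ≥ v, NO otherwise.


b = λv(v − 1)/(k(k − 1)) = 3·141·140/(36·35) = 59220/1260 = 47.
Compare with v = 141: b < v, so Fisher's inequality fails.

NO


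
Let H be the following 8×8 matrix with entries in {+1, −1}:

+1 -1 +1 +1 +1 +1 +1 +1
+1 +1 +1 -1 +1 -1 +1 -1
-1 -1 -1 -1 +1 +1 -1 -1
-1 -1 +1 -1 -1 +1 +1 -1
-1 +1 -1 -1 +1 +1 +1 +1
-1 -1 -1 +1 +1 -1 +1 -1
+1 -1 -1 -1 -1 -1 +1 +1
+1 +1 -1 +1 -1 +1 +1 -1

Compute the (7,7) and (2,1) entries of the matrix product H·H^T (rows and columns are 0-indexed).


Row 1 of H: [1, 1, 1, -1, 1, -1, 1, -1].
Row 2 of H: [-1, -1, -1, -1, 1, 1, -1, -1].
Row 7 of H: [1, 1, -1, 1, -1, 1, 1, -1].
(H·H^T)[7][7] = Σ_j H[7][j]·H[7][j] = (1)² + (1)² + (-1)² + (1)² + (-1)² + (1)² + (1)² + (-1)² = 1 + 1 + 1 + 1 + 1 + 1 + 1 + 1 = 8.
(H·H^T)[2][1] = Σ_j H[2][j]·H[1][j] = (-1)·(1) + (-1)·(1) + (-1)·(1) + (-1)·(-1) + (1)·(1) + (1)·(-1) + (-1)·(1) + (-1)·(-1) = -1 + -1 + -1 + 1 + 1 + -1 + -1 + 1 = -2.
Rows 2 and 1 are not orthogonal (dot product = -2 ≠ 0), so H is not a Hadamard matrix.

(7,7) entry = 8; (2,1) entry = -2.
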